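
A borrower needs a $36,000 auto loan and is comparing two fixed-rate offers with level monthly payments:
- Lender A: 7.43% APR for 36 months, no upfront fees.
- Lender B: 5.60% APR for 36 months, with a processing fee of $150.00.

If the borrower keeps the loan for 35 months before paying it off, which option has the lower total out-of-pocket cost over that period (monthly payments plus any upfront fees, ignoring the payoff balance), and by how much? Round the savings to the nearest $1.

Lender B by $900

Lender A: monthly rate = 7.43%/12 = 0.0061917; payment = 36,000 × 0.0061917 / (1 − (1+0.0061917)^−36) = $1,118.67.
Lender B: monthly rate = 5.6%/12 = 0.0046667; payment = 36,000 × 0.0046667 / (1 − (1+0.0046667)^−36) = $1,088.68.
Over 35 months: Lender A costs 35 × $1,118.67 = $39,153.45; Lender B costs 35 × $1,088.68 + $150.00 = $38,253.80.
Lender B is cheaper by $39,153.45 − $38,253.80 = $899.65.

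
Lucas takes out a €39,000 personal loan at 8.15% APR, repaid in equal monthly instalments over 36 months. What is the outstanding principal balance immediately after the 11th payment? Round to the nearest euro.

With monthly rate i = 8.15%/12 = 0.0067917, the balance after k of n payments is P · [(1+i)^n − (1+i)^k] / [(1+i)^n − 1].
(1+0.0067917)^36 = 1.27592762 and (1+0.0067917)^11 = 1.07729770, so the balance is 39,000 × (1.27592762 − 1.07729770) / (1.27592762 − 1) = €28,074.63.

€28,075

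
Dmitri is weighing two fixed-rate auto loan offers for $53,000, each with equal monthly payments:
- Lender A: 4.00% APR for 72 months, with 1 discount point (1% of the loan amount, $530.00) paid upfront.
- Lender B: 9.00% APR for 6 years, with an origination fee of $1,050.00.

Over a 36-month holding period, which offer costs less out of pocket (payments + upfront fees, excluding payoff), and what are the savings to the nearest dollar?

Lender A: monthly rate = 4%/12 = 0.0033333; payment = 53,000 × 0.0033333 / (1 − (1+0.0033333)^−72) = $829.19.
Lender B: at 9.00% the monthly rate is 0.0075000, so the payment is 53,000 × 0.0075000 / (1 − 1.0075000^−72) = $955.35.
Over 36 months: Lender A costs 36 × $829.19 + $530.00 = $30,380.84; Lender B costs 36 × $955.35 + $1,050.00 = $35,442.60.
Lender A is cheaper by $35,442.60 − $30,380.84 = $5,061.76.

Lender A by $5,062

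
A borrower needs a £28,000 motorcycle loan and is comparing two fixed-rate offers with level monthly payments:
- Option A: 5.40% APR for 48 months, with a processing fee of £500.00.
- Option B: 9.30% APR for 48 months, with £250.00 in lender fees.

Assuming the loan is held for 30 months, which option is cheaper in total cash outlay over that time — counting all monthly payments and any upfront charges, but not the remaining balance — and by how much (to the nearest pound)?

Option A by £1,276

Option A: at 5.40% the monthly rate is 0.0045000, so the payment is 28,000 × 0.0045000 / (1 − 1.0045000^−48) = £649.91.
Option B: monthly rate = 9.3%/12 = 0.0077500; payment = 28,000 × 0.0077500 / (1 − (1+0.0077500)^−48) = £700.78.
Over 30 months: Option A costs 30 × £649.91 + £500.00 = £19,997.30; Option B costs 30 × £700.78 + £250.00 = £21,273.40.
Option A is cheaper by £21,273.40 − £19,997.30 = £1,276.10.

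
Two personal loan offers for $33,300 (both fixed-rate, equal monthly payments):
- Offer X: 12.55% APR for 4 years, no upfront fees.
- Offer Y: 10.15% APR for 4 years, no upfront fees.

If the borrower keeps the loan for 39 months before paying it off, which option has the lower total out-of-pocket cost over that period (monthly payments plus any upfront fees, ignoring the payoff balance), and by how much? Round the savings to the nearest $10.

Offer X: at 12.55% the monthly rate is 0.0104583, so the payment is 33,300 × 0.0104583 / (1 − 1.0104583^−48) = $885.94.
Offer Y: monthly rate = 10.15%/12 = 0.0084583; payment = 33,300 × 0.0084583 / (1 − (1+0.0084583)^−48) = $846.97.
Over 39 months: Offer X costs 39 × $885.94 = $34,551.66; Offer Y costs 39 × $846.97 = $33,031.83.
Offer Y is cheaper by $34,551.66 − $33,031.83 = $1,519.83.

Offer Y by $1,520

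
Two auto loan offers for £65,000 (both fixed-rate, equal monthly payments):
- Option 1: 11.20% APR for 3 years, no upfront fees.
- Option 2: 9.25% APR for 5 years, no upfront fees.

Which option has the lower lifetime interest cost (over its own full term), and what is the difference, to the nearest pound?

Option 1: at 11.20% the monthly rate is 0.0093333, so the payment is 65,000 × 0.0093333 / (1 − 1.0093333^−36) = £2,134.18.
Total interest on Option 1 = 36 × £2,134.18 − £65,000 = £11,830.48.
Option 2: at 9.25% the monthly rate is 0.0077083, so the payment is 65,000 × 0.0077083 / (1 − 1.0077083^−60) = £1,357.19.
Total interest on Option 2 = 60 × £1,357.19 − £65,000 = £16,431.40.
Option 1 is lower by £4,600.92.

Option 1 by £4,601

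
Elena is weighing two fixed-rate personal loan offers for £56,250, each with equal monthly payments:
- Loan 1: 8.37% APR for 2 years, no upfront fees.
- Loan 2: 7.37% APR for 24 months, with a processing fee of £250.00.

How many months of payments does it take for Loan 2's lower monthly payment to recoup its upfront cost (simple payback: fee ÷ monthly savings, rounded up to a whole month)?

10 months

Loan 1: at 8.37% the monthly rate is 0.0069750, so the payment is 56,250 × 0.0069750 / (1 − 1.0069750^−24) = £2,553.54.
Loan 2: monthly rate = 7.37%/12 = 0.0061417; payment = 56,250 × 0.0061417 / (1 − (1+0.0061417)^−24) = £2,527.90.
Monthly savings = £2,553.54 − £2,527.90 = £25.64.
Break-even = £250.00 / £25.64 = 9.75 → 10 months.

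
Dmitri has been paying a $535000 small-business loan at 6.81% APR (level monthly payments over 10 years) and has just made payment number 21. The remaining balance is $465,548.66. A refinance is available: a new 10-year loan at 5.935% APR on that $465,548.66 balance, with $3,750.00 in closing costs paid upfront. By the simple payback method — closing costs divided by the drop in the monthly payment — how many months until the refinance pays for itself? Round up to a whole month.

4 months

Current payment = 535,000 × 6.81%/12 / (1 − (1+0.0056750)^−120) = $6,159.54.
Refinanced payment = 465,548.66 × 0.0049458 / (1 − (1+0.0049458)^−120) = $5,153.36.
Monthly savings = $6,159.54 − $5,153.36 = $1,006.18.
Break-even = $3,750.00 / $1,006.18 = 3.73 → 4 months.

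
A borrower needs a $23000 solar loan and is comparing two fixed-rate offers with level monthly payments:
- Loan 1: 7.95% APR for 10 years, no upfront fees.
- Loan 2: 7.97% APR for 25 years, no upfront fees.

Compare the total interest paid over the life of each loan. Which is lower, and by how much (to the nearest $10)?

Loan 1 by $19,700

Loan 1: monthly rate = 7.95%/12 = 0.0066250; payment = 23,000 × 0.0066250 / (1 − (1+0.0066250)^−120) = $278.45.
Total interest on Loan 1 = 120 × $278.45 − $23,000 = $10,414.00.
Loan 2: at 7.97% the monthly rate is 0.0066417, so the payment is 23,000 × 0.0066417 / (1 − 1.0066417^−300) = $177.06.
Total interest on Loan 2 = 300 × $177.06 − $23,000 = $30,118.00.
Loan 1 is lower by $19,704.00.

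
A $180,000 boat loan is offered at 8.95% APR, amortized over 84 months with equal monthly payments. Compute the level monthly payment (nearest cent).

$2,891.47

Monthly rate = 8.95%/12 = 0.0074583; payment = 180,000 × 0.0074583 / (1 − (1+0.0074583)^−84) = $2,891.47.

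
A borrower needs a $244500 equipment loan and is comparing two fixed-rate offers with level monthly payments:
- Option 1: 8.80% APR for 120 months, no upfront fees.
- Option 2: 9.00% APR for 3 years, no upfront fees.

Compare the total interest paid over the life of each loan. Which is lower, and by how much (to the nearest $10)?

Option 1: at 8.80% the monthly rate is 0.0073333, so the payment is 244,500 × 0.0073333 / (1 − 1.0073333^−120) = $3,070.82.
Total interest on Option 1 = 120 × $3,070.82 − $244,500 = $123,998.40.
Option 2: monthly rate = 9%/12 = 0.0075000; payment = 244,500 × 0.0075000 / (1 − (1+0.0075000)^−36) = $7,775.03.
Total interest on Option 2 = 36 × $7,775.03 − $244,500 = $35,401.08.
Option 2 is lower by $88,597.32.

Option 2 by $88,600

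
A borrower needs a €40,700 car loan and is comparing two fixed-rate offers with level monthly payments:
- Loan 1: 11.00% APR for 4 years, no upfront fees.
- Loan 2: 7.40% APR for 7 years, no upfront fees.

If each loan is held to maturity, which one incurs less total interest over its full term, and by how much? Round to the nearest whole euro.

Loan 1 by €1,778

Loan 1: at 11.00% the monthly rate is 0.0091667, so the payment is 40,700 × 0.0091667 / (1 − 1.0091667^−48) = €1,051.91.
Total interest on Loan 1 = 48 × €1,051.91 − €40,700 = €9,791.68.
Loan 2: monthly rate = 7.4%/12 = 0.0061667; payment = 40,700 × 0.0061667 / (1 − (1+0.0061667)^−84) = €622.26.
Total interest on Loan 2 = 84 × €622.26 − €40,700 = €11,569.84.
Loan 1 is lower by €1,778.16.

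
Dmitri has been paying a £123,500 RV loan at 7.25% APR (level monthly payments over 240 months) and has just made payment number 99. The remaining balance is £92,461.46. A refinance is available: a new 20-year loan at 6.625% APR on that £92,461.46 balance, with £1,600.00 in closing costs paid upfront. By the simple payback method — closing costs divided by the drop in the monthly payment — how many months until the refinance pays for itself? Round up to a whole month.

Current payment = 123,500 × 7.25%/12 / (1 − (1+0.0060417)^−240) = £976.11.
Refinanced payment = 92,461.46 × 0.0055208 / (1 − (1+0.0055208)^−240) = £696.19.
Monthly savings = £976.11 − £696.19 = £279.92.
Break-even = £1,600.00 / £279.92 = 5.72 → 6 months.

6 months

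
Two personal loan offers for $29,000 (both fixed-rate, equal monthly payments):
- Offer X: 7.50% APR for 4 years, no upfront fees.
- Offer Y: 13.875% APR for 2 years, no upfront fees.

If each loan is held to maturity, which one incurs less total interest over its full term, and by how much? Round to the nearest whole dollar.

Offer Y by $281

Offer X: monthly rate = 7.5%/12 = 0.0062500; payment = 29,000 × 0.0062500 / (1 − (1+0.0062500)^−48) = $701.19.
Total interest on Offer X = 48 × $701.19 − $29,000 = $4,657.12.
Offer Y: monthly rate = 13.875%/12 = 0.0115625; payment = 29,000 × 0.0115625 / (1 − (1+0.0115625)^−24) = $1,390.66.
Total interest on Offer Y = 24 × $1,390.66 − $29,000 = $4,375.84.
Offer Y is lower by $281.28.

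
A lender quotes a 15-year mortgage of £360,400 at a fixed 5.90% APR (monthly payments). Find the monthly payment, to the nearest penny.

£3,021.82

At 5.90% the monthly rate is 0.0049167, so the payment is 360,400 × 0.0049167 / (1 − 1.0049167^−180) = £3,021.82.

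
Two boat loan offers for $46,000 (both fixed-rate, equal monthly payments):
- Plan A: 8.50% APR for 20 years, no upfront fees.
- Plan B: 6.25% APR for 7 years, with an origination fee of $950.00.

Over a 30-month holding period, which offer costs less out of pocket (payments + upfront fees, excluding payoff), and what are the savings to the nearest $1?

Plan A: monthly rate = 8.5%/12 = 0.0070833; payment = 46,000 × 0.0070833 / (1 − (1+0.0070833)^−240) = $399.20.
Plan B: at 6.25% the monthly rate is 0.0052083, so the payment is 46,000 × 0.0052083 / (1 − 1.0052083^−84) = $677.52.
Over 30 months: Plan A costs 30 × $399.20 = $11,976.00; Plan B costs 30 × $677.52 + $950.00 = $21,275.60.
Plan A is cheaper by $21,275.60 − $11,976.00 = $9,299.60.

Plan A by $9,300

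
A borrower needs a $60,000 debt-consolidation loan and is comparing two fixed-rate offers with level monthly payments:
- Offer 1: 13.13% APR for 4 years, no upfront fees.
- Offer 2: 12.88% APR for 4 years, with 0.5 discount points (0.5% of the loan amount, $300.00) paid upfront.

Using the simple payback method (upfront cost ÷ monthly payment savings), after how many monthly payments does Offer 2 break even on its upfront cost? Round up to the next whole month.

Offer 1: at 13.13% the monthly rate is 0.0109417, so the payment is 60,000 × 0.0109417 / (1 − 1.0109417^−48) = $1,613.52.
Offer 2: monthly rate = 12.88%/12 = 0.0107333; payment = 60,000 × 0.0107333 / (1 − (1+0.0107333)^−48) = $1,606.08.
Monthly savings = $1,613.52 − $1,606.08 = $7.44.
Break-even = $300.00 / $7.44 = 40.32 → 41 months.

41 months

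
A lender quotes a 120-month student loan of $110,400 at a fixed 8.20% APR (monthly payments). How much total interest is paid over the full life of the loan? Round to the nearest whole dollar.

Monthly rate = 8.2%/12 = 0.0068333; payment = 110,400 × 0.0068333 / (1 − (1+0.0068333)^−120) = $1,351.15.
Total paid = 120 × $1,351.15 = $162,138.00; interest = $162,138.00 − $110,400 = $51,738.00.

$51,738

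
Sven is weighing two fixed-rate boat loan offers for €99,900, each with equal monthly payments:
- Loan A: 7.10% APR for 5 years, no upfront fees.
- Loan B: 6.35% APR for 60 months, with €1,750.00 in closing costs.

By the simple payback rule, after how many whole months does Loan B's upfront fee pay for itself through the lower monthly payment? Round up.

50 months

Loan A: monthly rate = 7.1%/12 = 0.0059167; payment = 99,900 × 0.0059167 / (1 − (1+0.0059167)^−60) = €1,982.86.
Loan B: monthly rate = 6.35%/12 = 0.0052917; payment = 99,900 × 0.0052917 / (1 − (1+0.0052917)^−60) = €1,947.65.
Monthly savings = €1,982.86 − €1,947.65 = €35.21.
Break-even = €1,750.00 / €35.21 = 49.70 → 50 months.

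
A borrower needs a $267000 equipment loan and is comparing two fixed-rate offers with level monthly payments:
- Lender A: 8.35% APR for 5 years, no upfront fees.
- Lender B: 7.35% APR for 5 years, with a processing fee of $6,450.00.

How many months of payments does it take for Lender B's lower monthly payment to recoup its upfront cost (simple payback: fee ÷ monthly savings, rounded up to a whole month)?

Lender A: at 8.35% the monthly rate is 0.0069583, so the payment is 267,000 × 0.0069583 / (1 − 1.0069583^−60) = $5,458.63.
Lender B: monthly rate = 7.35%/12 = 0.0061250; payment = 267,000 × 0.0061250 / (1 − (1+0.0061250)^−60) = $5,331.12.
Monthly savings = $5,458.63 − $5,331.12 = $127.51.
Break-even = $6,450.00 / $127.51 = 50.58 → 51 months.

51 months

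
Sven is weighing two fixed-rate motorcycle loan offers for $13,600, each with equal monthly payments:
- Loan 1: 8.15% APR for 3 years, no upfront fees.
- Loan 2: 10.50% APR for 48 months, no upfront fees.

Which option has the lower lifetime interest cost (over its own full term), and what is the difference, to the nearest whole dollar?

Loan 1: at 8.15% the monthly rate is 0.0067917, so the payment is 13,600 × 0.0067917 / (1 − 1.0067917^−36) = $427.12.
Total interest on Loan 1 = 36 × $427.12 − $13,600 = $1,776.32.
Loan 2: at 10.50% the monthly rate is 0.0087500, so the payment is 13,600 × 0.0087500 / (1 − 1.0087500^−48) = $348.21.
Total interest on Loan 2 = 48 × $348.21 − $13,600 = $3,114.08.
Loan 1 is lower by $1,337.76.

Loan 1 by $1,338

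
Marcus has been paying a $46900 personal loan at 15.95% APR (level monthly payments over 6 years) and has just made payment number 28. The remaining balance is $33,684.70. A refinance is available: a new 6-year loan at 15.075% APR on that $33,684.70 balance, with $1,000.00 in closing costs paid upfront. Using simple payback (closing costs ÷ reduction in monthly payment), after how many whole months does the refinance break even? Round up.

Current payment = 46,900 × 15.95%/12 / (1 − (1+0.0132917)^−72) = $1,016.06.
Refinanced payment = 33,684.70 × 0.0125625 / (1 − (1+0.0125625)^−72) = $713.64.
Monthly savings = $1,016.06 − $713.64 = $302.42.
Break-even = $1,000.00 / $302.42 = 3.31 → 4 months.

4 months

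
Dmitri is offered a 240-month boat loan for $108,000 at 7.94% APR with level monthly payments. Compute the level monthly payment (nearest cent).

At 7.94% the monthly rate is 0.0066167, so the payment is 108,000 × 0.0066167 / (1 − 1.0066167^−240) = $899.33.

$899.33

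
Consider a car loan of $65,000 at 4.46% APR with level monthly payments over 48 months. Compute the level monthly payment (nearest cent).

$1,481.06

Monthly rate = 4.46%/12 = 0.0037167; payment = 65,000 × 0.0037167 / (1 − (1+0.0037167)^−48) = $1,481.06.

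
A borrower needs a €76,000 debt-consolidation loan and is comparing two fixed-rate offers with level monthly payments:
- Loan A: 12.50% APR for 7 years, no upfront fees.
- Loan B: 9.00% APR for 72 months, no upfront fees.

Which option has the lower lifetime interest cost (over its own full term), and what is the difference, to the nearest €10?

Loan B by €15,770

Loan A: at 12.50% the monthly rate is 0.0104167, so the payment is 76,000 × 0.0104167 / (1 − 1.0104167^−84) = €1,362.01.
Total interest on Loan A = 84 × €1,362.01 − €76,000 = €38,408.84.
Loan B: monthly rate = 9%/12 = 0.0075000; payment = 76,000 × 0.0075000 / (1 − (1+0.0075000)^−72) = €1,369.94.
Total interest on Loan B = 72 × €1,369.94 − €76,000 = €22,635.68.
Loan B is lower by €15,773.16.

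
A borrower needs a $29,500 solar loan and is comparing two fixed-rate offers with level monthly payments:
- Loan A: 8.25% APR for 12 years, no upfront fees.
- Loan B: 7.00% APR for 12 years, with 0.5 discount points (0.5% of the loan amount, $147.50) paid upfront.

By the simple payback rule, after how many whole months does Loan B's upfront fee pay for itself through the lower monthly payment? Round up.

8 months

Loan A: monthly rate = 8.25%/12 = 0.0068750; payment = 29,500 × 0.0068750 / (1 − (1+0.0068750)^−144) = $323.38.
Loan B: at 7.00% the monthly rate is 0.0058333, so the payment is 29,500 × 0.0058333 / (1 − 1.0058333^−144) = $303.37.
Monthly savings = $323.38 − $303.37 = $20.01.
Break-even = $147.50 / $20.01 = 7.37 → 8 months.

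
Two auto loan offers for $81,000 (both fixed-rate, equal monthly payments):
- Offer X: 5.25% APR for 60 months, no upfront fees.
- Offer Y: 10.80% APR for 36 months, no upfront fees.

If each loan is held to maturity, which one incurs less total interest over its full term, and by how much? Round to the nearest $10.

Offer X: at 5.25% the monthly rate is 0.0043750, so the payment is 81,000 × 0.0043750 / (1 − 1.0043750^−60) = $1,537.86.
Total interest on Offer X = 60 × $1,537.86 − $81,000 = $11,271.60.
Offer Y: monthly rate = 10.8%/12 = 0.0090000; payment = 81,000 × 0.0090000 / (1 − (1+0.0090000)^−36) = $2,644.17.
Total interest on Offer Y = 36 × $2,644.17 − $81,000 = $14,190.12.
Offer X is lower by $2,918.52.

Offer X by $2,920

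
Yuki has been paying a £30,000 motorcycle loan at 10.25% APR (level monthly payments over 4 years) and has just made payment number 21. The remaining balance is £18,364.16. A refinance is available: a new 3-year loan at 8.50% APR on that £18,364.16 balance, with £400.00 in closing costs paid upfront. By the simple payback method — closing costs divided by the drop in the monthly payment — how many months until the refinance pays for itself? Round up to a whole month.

Current payment = 30,000 × 10.25%/12 / (1 − (1+0.0085417)^−48) = £764.48.
Refinanced payment = 18,364.16 × 0.0070833 / (1 − (1+0.0070833)^−36) = £579.71.
Monthly savings = £764.48 − £579.71 = £184.77.
Break-even = £400.00 / £184.77 = 2.16 → 3 months.

3 months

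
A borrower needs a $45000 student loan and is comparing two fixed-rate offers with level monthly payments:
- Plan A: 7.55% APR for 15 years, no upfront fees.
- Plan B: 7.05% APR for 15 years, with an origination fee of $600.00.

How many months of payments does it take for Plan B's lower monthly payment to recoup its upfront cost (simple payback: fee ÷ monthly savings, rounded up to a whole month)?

48 months

Plan A: monthly rate = 7.55%/12 = 0.0062917; payment = 45,000 × 0.0062917 / (1 − (1+0.0062917)^−180) = $418.44.
Plan B: at 7.05% the monthly rate is 0.0058750, so the payment is 45,000 × 0.0058750 / (1 − 1.0058750^−180) = $405.73.
Monthly savings = $418.44 − $405.73 = $12.71.
Break-even = $600.00 / $12.71 = 47.21 → 48 months.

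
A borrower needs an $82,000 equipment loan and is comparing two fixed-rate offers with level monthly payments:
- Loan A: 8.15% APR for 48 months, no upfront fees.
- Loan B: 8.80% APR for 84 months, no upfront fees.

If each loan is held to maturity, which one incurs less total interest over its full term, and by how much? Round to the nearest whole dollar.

Loan A by $13,757

Loan A: monthly rate = 8.15%/12 = 0.0067917; payment = 82,000 × 0.0067917 / (1 − (1+0.0067917)^−48) = $2,007.64.
Total interest on Loan A = 48 × $2,007.64 − $82,000 = $14,366.72.
Loan B: monthly rate = 8.8%/12 = 0.0073333; payment = 82,000 × 0.0073333 / (1 − (1+0.0073333)^−84) = $1,311.00.
Total interest on Loan B = 84 × $1,311.00 − $82,000 = $28,124.00.
Loan A is lower by $13,757.28.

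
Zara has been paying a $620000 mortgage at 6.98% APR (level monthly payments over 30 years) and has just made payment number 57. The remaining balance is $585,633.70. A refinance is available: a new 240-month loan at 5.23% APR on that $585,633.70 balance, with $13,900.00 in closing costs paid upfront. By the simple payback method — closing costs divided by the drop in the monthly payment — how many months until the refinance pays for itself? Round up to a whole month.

Current payment = 620,000 × 6.98%/12 / (1 − (1+0.0058167)^−360) = $4,116.55.
Refinanced payment = 585,633.70 × 0.0043583 / (1 − (1+0.0043583)^−240) = $3,939.72.
Monthly savings = $4,116.55 − $3,939.72 = $176.83.
Break-even = $13,900.00 / $176.83 = 78.61 → 79 months.

79 months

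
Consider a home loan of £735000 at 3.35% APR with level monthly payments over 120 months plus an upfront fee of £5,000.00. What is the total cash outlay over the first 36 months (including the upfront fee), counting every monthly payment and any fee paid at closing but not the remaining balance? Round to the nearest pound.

£264,797

Monthly rate = 3.35%/12 = 0.0027917; payment = 735,000 × 0.0027917 / (1 − (1+0.0027917)^−120) = £7,216.58.
Total outlay = 36 × £7,216.58 + £5,000.00 = £264,796.88.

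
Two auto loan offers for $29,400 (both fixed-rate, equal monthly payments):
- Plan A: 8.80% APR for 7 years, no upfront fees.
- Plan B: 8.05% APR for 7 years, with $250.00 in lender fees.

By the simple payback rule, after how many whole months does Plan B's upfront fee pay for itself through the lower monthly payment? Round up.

Plan A: monthly rate = 8.8%/12 = 0.0073333; payment = 29,400 × 0.0073333 / (1 − (1+0.0073333)^−84) = $470.04.
Plan B: at 8.05% the monthly rate is 0.0067083, so the payment is 29,400 × 0.0067083 / (1 − 1.0067083^−84) = $458.97.
Monthly savings = $470.04 − $458.97 = $11.07.
Break-even = $250.00 / $11.07 = 22.58 → 23 months.

23 months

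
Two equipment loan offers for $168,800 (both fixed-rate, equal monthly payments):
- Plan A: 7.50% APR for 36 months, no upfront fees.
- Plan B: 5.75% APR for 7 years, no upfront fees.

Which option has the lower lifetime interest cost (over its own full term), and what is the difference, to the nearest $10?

Plan A: monthly rate = 7.5%/12 = 0.0062500; payment = 168,800 × 0.0062500 / (1 − (1+0.0062500)^−36) = $5,250.73.
Total interest on Plan A = 36 × $5,250.73 − $168,800 = $20,226.28.
Plan B: monthly rate = 5.75%/12 = 0.0047917; payment = 168,800 × 0.0047917 / (1 − (1+0.0047917)^−84) = $2,445.74.
Total interest on Plan B = 84 × $2,445.74 − $168,800 = $36,642.16.
Plan A is lower by $16,415.88.

Plan A by $16,420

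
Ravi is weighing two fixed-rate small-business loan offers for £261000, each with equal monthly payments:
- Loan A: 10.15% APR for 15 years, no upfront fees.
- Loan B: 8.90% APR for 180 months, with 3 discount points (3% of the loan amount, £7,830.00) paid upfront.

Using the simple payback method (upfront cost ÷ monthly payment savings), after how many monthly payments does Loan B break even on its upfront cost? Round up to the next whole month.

40 months

Loan A: at 10.15% the monthly rate is 0.0084583, so the payment is 261,000 × 0.0084583 / (1 − 1.0084583^−180) = £2,828.72.
Loan B: at 8.90% the monthly rate is 0.0074167, so the payment is 261,000 × 0.0074167 / (1 − 1.0074167^−180) = £2,631.73.
Monthly savings = £2,828.72 − £2,631.73 = £196.99.
Break-even = £7,830.00 / £196.99 = 39.75 → 40 months.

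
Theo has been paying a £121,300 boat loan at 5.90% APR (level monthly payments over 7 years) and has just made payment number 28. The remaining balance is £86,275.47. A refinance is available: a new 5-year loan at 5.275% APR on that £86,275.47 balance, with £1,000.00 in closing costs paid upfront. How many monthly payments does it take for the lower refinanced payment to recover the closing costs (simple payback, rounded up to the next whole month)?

Current payment = 121,300 × 5.9%/12 / (1 − (1+0.0049167)^−84) = £1,766.21.
Refinanced payment = 86,275.47 × 0.0043958 / (1 − (1+0.0043958)^−60) = £1,639.02.
Monthly savings = £1,766.21 − £1,639.02 = £127.19.
Break-even = £1,000.00 / £127.19 = 7.86 → 8 months.

8 months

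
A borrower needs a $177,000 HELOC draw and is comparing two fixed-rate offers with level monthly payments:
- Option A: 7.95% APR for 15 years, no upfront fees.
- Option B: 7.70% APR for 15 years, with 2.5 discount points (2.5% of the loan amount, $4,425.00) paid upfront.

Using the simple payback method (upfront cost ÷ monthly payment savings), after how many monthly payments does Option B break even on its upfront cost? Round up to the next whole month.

175 months

Option A: at 7.95% the monthly rate is 0.0066250, so the payment is 177,000 × 0.0066250 / (1 − 1.0066250^−180) = $1,686.40.
Option B: at 7.70% the monthly rate is 0.0064167, so the payment is 177,000 × 0.0064167 / (1 − 1.0064167^−180) = $1,660.99.
Monthly savings = $1,686.40 − $1,660.99 = $25.41.
Break-even = $4,425.00 / $25.41 = 174.14 → 175 months.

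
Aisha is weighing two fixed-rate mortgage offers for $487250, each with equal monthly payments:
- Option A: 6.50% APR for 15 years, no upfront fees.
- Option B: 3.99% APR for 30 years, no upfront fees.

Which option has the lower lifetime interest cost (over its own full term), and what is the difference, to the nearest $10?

Option A: monthly rate = 6.5%/12 = 0.0054167; payment = 487,250 × 0.0054167 / (1 − (1+0.0054167)^−180) = $4,244.47.
Total interest on Option A = 180 × $4,244.47 − $487,250 = $276,754.60.
Option B: monthly rate = 3.99%/12 = 0.0033250; payment = 487,250 × 0.0033250 / (1 − (1+0.0033250)^−360) = $2,323.40.
Total interest on Option B = 360 × $2,323.40 − $487,250 = $349,174.00.
Option A is lower by $72,419.40.

Option A by $72,420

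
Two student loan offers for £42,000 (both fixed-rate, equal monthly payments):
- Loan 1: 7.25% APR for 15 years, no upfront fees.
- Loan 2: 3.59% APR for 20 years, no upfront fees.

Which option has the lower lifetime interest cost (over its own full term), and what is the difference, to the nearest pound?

Loan 1: at 7.25% the monthly rate is 0.0060417, so the payment is 42,000 × 0.0060417 / (1 − 1.0060417^−180) = £383.40.
Total interest on Loan 1 = 180 × £383.40 − £42,000 = £27,012.00.
Loan 2: monthly rate = 3.59%/12 = 0.0029917; payment = 42,000 × 0.0029917 / (1 − (1+0.0029917)^−240) = £245.53.
Total interest on Loan 2 = 240 × £245.53 − £42,000 = £16,927.20.
Loan 2 is lower by £10,084.80.

Loan 2 by £10,085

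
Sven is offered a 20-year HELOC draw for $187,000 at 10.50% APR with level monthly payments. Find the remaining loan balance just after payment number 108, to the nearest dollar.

$145,806

With monthly rate i = 10.5%/12 = 0.0087500, the balance after k of n payments is P · [(1+i)^n − (1+i)^k] / [(1+i)^n − 1].
(1+0.0087500)^240 = 8.09191767 and (1+0.0087500)^108 = 2.56225975, so the balance is 187,000 × (8.09191767 − 2.56225975) / (8.09191767 − 1) = $145,806.27.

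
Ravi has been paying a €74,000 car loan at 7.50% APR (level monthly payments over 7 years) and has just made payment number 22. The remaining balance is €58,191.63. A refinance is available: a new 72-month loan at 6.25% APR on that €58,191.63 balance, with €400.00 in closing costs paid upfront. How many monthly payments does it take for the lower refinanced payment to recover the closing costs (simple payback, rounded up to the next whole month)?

3 months

Current payment = 74,000 × 7.5%/12 / (1 − (1+0.0062500)^−84) = €1,135.03.
Refinanced payment = 58,191.63 × 0.0052083 / (1 − (1+0.0052083)^−72) = €971.29.
Monthly savings = €1,135.03 − €971.29 = €163.74.
Break-even = €400.00 / €163.74 = 2.44 → 3 months.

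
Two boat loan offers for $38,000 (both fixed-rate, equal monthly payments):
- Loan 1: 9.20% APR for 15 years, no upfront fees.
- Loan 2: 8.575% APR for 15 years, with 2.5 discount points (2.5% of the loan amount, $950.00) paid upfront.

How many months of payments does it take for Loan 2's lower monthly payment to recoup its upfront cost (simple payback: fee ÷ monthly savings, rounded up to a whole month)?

Loan 1: monthly rate = 9.2%/12 = 0.0076667; payment = 38,000 × 0.0076667 / (1 − (1+0.0076667)^−180) = $389.96.
Loan 2: monthly rate = 8.575%/12 = 0.0071458; payment = 38,000 × 0.0071458 / (1 − (1+0.0071458)^−180) = $375.87.
Monthly savings = $389.96 − $375.87 = $14.09.
Break-even = $950.00 / $14.09 = 67.42 → 68 months.

68 months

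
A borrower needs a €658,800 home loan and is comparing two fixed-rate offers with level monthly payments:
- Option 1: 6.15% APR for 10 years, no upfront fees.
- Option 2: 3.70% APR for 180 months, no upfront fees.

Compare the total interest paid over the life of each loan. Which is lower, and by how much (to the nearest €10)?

Option 2 by €24,220

Option 1: monthly rate = 6.15%/12 = 0.0051250; payment = 658,800 × 0.0051250 / (1 − (1+0.0051250)^−120) = €7,363.75.
Total interest on Option 1 = 120 × €7,363.75 − €658,800 = €224,850.00.
Option 2: at 3.70% the monthly rate is 0.0030833, so the payment is 658,800 × 0.0030833 / (1 − 1.0030833^−180) = €4,774.62.
Total interest on Option 2 = 180 × €4,774.62 − €658,800 = €200,631.60.
Option 2 is lower by €24,218.40.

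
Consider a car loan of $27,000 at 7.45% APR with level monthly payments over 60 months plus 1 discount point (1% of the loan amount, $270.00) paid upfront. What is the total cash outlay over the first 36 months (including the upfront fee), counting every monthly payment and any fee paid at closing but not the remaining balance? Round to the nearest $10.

Monthly rate = 7.45%/12 = 0.0062083; payment = 27,000 × 0.0062083 / (1 − (1+0.0062083)^−60) = $540.38.
Total outlay = 36 × $540.38 + $270.00 = $19,723.68.

$19,720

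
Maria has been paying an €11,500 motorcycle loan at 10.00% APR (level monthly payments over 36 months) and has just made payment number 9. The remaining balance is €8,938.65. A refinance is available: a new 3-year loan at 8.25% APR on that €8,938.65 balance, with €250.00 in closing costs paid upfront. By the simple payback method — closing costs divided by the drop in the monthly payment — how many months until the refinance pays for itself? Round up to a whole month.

3 months

Current payment = 11,500 × 10%/12 / (1 − (1+0.0083333)^−36) = €371.07.
Refinanced payment = 8,938.65 × 0.0068750 / (1 − (1+0.0068750)^−36) = €281.14.
Monthly savings = €371.07 − €281.14 = €89.93.
Break-even = €250.00 / €89.93 = 2.78 → 3 months.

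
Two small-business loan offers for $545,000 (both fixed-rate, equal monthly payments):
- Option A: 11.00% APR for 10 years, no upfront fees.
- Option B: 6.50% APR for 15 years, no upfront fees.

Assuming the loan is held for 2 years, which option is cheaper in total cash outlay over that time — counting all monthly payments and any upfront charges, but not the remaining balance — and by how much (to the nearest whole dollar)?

Option B by $66,236

Option A: at 11.00% the monthly rate is 0.0091667, so the payment is 545,000 × 0.0091667 / (1 − 1.0091667^−120) = $7,507.38.
Option B: at 6.50% the monthly rate is 0.0054167, so the payment is 545,000 × 0.0054167 / (1 − 1.0054167^−180) = $4,747.54.
Over 24 months: Option A costs 24 × $7,507.38 = $180,177.12; Option B costs 24 × $4,747.54 = $113,940.96.
Option B is cheaper by $180,177.12 − $113,940.96 = $66,236.16.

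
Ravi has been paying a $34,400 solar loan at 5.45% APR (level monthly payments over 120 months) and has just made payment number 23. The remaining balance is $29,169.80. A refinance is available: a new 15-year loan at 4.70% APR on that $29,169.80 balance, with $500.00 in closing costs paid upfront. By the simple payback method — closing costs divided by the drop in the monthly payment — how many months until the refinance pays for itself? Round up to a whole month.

4 months

Current payment = 34,400 × 5.45%/12 / (1 − (1+0.0045417)^−120) = $372.48.
Refinanced payment = 29,169.80 × 0.0039167 / (1 − (1+0.0039167)^−180) = $226.14.
Monthly savings = $372.48 − $226.14 = $146.34.
Break-even = $500.00 / $146.34 = 3.42 → 4 months.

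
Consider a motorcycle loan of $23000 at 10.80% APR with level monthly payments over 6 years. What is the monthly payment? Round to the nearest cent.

Monthly rate = 10.8%/12 = 0.0090000; payment = 23,000 × 0.0090000 / (1 − (1+0.0090000)^−72) = $435.43.

$435.43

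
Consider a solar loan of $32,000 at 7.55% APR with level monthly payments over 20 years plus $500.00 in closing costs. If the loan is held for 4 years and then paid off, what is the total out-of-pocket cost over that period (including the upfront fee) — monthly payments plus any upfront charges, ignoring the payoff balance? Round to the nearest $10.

Monthly rate = 7.55%/12 = 0.0062917; payment = 32,000 × 0.0062917 / (1 − (1+0.0062917)^−240) = $258.77.
Total outlay = 48 × $258.77 + $500.00 = $12,920.96.

$12,920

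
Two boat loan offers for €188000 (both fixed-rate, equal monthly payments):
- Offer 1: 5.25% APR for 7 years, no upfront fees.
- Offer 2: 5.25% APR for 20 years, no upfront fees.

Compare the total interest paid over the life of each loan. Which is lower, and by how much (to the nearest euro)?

Offer 1: monthly rate = 5.25%/12 = 0.0043750; payment = 188,000 × 0.0043750 / (1 − (1+0.0043750)^−84) = €2,679.32.
Total interest on Offer 1 = 84 × €2,679.32 − €188,000 = €37,062.88.
Offer 2: at 5.25% the monthly rate is 0.0043750, so the payment is 188,000 × 0.0043750 / (1 − 1.0043750^−240) = €1,266.83.
Total interest on Offer 2 = 240 × €1,266.83 − €188,000 = €116,039.20.
Offer 1 is lower by €78,976.32.

Offer 1 by €78,976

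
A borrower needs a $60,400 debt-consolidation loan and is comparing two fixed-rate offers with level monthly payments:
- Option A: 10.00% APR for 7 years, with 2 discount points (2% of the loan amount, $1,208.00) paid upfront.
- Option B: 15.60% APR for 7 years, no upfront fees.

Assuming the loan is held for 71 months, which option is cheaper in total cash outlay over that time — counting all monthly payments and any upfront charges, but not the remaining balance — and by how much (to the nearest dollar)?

Option A: at 10.00% the monthly rate is 0.0083333, so the payment is 60,400 × 0.0083333 / (1 − 1.0083333^−84) = $1,002.71.
Option B: monthly rate = 15.6%/12 = 0.0130000; payment = 60,400 × 0.0130000 / (1 − (1+0.0130000)^−84) = $1,185.95.
Over 71 months: Option A costs 71 × $1,002.71 + $1,208.00 = $72,400.41; Option B costs 71 × $1,185.95 = $84,202.45.
Option A is cheaper by $84,202.45 − $72,400.41 = $11,802.04.

Option A by $11,802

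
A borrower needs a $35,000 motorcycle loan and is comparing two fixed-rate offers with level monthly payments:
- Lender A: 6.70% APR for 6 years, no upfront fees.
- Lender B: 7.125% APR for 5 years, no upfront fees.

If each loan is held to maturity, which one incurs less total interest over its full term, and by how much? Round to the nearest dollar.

Lender B by $895

Lender A: monthly rate = 6.7%/12 = 0.0055833; payment = 35,000 × 0.0055833 / (1 − (1+0.0055833)^−72) = $591.69.
Total interest on Lender A = 72 × $591.69 − $35,000 = $7,601.68.
Lender B: at 7.125% the monthly rate is 0.0059375, so the payment is 35,000 × 0.0059375 / (1 − 1.0059375^−60) = $695.11.
Total interest on Lender B = 60 × $695.11 − $35,000 = $6,706.60.
Lender B is lower by $895.08.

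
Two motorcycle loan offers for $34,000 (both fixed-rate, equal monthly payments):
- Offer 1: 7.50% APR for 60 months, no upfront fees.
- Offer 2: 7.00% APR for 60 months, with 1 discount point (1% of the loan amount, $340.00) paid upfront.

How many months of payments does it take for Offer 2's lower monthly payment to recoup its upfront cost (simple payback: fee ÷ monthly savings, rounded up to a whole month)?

43 months

Offer 1: at 7.50% the monthly rate is 0.0062500, so the payment is 34,000 × 0.0062500 / (1 − 1.0062500^−60) = $681.29.
Offer 2: at 7.00% the monthly rate is 0.0058333, so the payment is 34,000 × 0.0058333 / (1 − 1.0058333^−60) = $673.24.
Monthly savings = $681.29 − $673.24 = $8.05.
Break-even = $340.00 / $8.05 = 42.24 → 43 months.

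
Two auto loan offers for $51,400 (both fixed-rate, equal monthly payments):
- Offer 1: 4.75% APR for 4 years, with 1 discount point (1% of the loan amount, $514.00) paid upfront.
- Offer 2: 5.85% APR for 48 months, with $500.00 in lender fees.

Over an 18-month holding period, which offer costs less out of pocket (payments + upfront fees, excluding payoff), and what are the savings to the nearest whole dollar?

Offer 1: monthly rate = 4.75%/12 = 0.0039583; payment = 51,400 × 0.0039583 / (1 − (1+0.0039583)^−48) = $1,177.89.
Offer 2: monthly rate = 5.85%/12 = 0.0048750; payment = 51,400 × 0.0048750 / (1 − (1+0.0048750)^−48) = $1,203.60.
Over 18 months: Offer 1 costs 18 × $1,177.89 + $514.00 = $21,716.02; Offer 2 costs 18 × $1,203.60 + $500.00 = $22,164.80.
Offer 1 is cheaper by $22,164.80 − $21,716.02 = $448.78.

Offer 1 by $449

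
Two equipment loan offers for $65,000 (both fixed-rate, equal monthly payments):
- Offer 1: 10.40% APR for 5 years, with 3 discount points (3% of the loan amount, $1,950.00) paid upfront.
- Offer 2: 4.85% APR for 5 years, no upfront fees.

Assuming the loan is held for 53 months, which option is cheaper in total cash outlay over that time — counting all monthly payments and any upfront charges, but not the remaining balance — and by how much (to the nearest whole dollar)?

Offer 1: at 10.40% the monthly rate is 0.0086667, so the payment is 65,000 × 0.0086667 / (1 − 1.0086667^−60) = $1,393.89.
Offer 2: monthly rate = 4.85%/12 = 0.0040417; payment = 65,000 × 0.0040417 / (1 − (1+0.0040417)^−60) = $1,222.17.
Over 53 months: Offer 1 costs 53 × $1,393.89 + $1,950.00 = $75,826.17; Offer 2 costs 53 × $1,222.17 = $64,775.01.
Offer 2 is cheaper by $75,826.17 − $64,775.01 = $11,051.16.

Offer 2 by $11,051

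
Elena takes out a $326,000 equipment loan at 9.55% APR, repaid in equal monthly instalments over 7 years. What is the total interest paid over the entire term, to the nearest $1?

At 9.55% the monthly rate is 0.0079583, so the payment is 326,000 × 0.0079583 / (1 − 1.0079583^−84) = $5,336.49.
Total paid = 84 × $5,336.49 = $448,265.16; interest = $448,265.16 − $326,000 = $122,265.16.

$122,265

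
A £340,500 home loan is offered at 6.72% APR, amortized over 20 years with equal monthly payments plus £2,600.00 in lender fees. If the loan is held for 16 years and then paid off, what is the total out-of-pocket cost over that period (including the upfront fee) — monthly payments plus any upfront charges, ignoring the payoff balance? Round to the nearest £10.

At 6.72% the monthly rate is 0.0056000, so the payment is 340,500 × 0.0056000 / (1 − 1.0056000^−240) = £2,582.97.
Total outlay = 192 × £2,582.97 + £2,600.00 = £498,530.24.

£498,530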